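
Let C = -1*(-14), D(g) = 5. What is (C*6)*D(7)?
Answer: 420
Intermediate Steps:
C = 14
(C*6)*D(7) = (14*6)*5 = 84*5 = 420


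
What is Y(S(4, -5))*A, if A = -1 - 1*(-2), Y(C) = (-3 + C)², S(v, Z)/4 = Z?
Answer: 529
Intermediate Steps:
S(v, Z) = 4*Z
A = 1 (A = -1 + 2 = 1)
Y(S(4, -5))*A = (-3 + 4*(-5))²*1 = (-3 - 20)²*1 = (-23)²*1 = 529*1 = 529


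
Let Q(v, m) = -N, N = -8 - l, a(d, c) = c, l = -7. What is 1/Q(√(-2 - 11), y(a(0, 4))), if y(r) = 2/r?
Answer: 1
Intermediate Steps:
N = -1 (N = -8 - 1*(-7) = -8 + 7 = -1)
Q(v, m) = 1 (Q(v, m) = -1*(-1) = 1)
1/Q(√(-2 - 11), y(a(0, 4))) = 1/1 = 1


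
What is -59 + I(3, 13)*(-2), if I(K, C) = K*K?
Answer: -77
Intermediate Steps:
I(K, C) = K²
-59 + I(3, 13)*(-2) = -59 + 3²*(-2) = -59 + 9*(-2) = -59 - 18 = -77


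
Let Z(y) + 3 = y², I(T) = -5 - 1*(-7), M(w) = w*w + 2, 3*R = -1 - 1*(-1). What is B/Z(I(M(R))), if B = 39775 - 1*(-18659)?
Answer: 58434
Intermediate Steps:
R = 0 (R = (-1 - 1*(-1))/3 = (-1 + 1)/3 = (⅓)*0 = 0)
M(w) = 2 + w² (M(w) = w² + 2 = 2 + w²)
I(T) = 2 (I(T) = -5 + 7 = 2)
B = 58434 (B = 39775 + 18659 = 58434)
Z(y) = -3 + y²
B/Z(I(M(R))) = 58434/(-3 + 2²) = 58434/(-3 + 4) = 58434/1 = 58434*1 = 58434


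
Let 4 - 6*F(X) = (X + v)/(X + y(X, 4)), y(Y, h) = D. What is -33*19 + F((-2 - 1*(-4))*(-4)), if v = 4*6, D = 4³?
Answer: -13154/21 ≈ -626.38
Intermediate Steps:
D = 64
y(Y, h) = 64
v = 24
F(X) = ⅔ - (24 + X)/(6*(64 + X)) (F(X) = ⅔ - (X + 24)/(6*(X + 64)) = ⅔ - (24 + X)/(6*(64 + X)))
-33*19 + F((-2 - 1*(-4))*(-4)) = -33*19 + (232 + 3*((-2 - 1*(-4))*(-4)))/(6*(64 + (-2 - 1*(-4))*(-4))) = -627 + (232 + 3*((-2 + 4)*(-4)))/(6*(64 + (-2 + 4)*(-4))) = -627 + (232 + 3*(2*(-4)))/(6*(64 + 2*(-4))) = -627 + (232 + 3*(-8))/(6*(64 - 8)) = -627 + (⅙)*(232 - 24)/56 = -627 + (⅙)*(1/56)*208 = -627 + 13/21 = -13154/21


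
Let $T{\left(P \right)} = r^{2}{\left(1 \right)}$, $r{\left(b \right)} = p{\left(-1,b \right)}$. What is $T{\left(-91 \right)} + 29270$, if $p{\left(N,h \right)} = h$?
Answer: $29271$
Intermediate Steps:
$r{\left(b \right)} = b$
$T{\left(P \right)} = 1$ ($T{\left(P \right)} = 1^{2} = 1$)
$T{\left(-91 \right)} + 29270 = 1 + 29270 = 29271$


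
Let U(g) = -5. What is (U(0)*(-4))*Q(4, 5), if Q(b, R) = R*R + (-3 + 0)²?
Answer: 680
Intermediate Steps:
Q(b, R) = 9 + R² (Q(b, R) = R² + (-3)² = R² + 9 = 9 + R²)
(U(0)*(-4))*Q(4, 5) = (-5*(-4))*(9 + 5²) = 20*(9 + 25) = 20*34 = 680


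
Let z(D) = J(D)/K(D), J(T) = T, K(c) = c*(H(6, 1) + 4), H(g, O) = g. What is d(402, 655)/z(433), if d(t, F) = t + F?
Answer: 10570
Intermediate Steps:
K(c) = 10*c (K(c) = c*(6 + 4) = c*10 = 10*c)
d(t, F) = F + t
z(D) = ⅒ (z(D) = D/((10*D)) = D*(1/(10*D)) = ⅒)
d(402, 655)/z(433) = (655 + 402)/(⅒) = 1057*10 = 10570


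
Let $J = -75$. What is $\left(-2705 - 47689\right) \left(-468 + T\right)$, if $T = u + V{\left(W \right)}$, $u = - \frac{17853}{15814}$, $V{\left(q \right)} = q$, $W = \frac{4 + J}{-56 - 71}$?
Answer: $\frac{23712025916877}{1004189} \approx 2.3613 \cdot 10^{7}$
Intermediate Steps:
$W = \frac{71}{127}$ ($W = \frac{4 - 75}{-56 - 71} = - \frac{71}{-127} = \left(-71\right) \left(- \frac{1}{127}\right) = \frac{71}{127} \approx 0.55906$)
$u = - \frac{17853}{15814}$ ($u = \left(-17853\right) \frac{1}{15814} = - \frac{17853}{15814} \approx -1.1289$)
$T = - \frac{1144537}{2008378}$ ($T = - \frac{17853}{15814} + \frac{71}{127} = - \frac{1144537}{2008378} \approx -0.56988$)
$\left(-2705 - 47689\right) \left(-468 + T\right) = \left(-2705 - 47689\right) \left(-468 - \frac{1144537}{2008378}\right) = \left(-50394\right) \left(- \frac{941065441}{2008378}\right) = \frac{23712025916877}{1004189}$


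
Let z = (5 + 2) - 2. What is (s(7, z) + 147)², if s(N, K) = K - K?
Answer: 21609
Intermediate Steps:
z = 5 (z = 7 - 2 = 5)
s(N, K) = 0
(s(7, z) + 147)² = (0 + 147)² = 147² = 21609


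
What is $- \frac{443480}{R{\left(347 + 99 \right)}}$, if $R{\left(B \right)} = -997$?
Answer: $\frac{443480}{997} \approx 444.81$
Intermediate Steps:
$- \frac{443480}{R{\left(347 + 99 \right)}} = - \frac{443480}{-997} = \left(-443480\right) \left(- \frac{1}{997}\right) = \frac{443480}{997}$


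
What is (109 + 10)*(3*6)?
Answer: 2142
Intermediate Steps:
(109 + 10)*(3*6) = 119*18 = 2142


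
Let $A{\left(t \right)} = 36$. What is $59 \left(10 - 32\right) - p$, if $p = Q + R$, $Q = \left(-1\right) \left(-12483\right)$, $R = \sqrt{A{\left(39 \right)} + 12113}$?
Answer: $-13781 - \sqrt{12149} \approx -13891.0$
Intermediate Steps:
$R = \sqrt{12149}$ ($R = \sqrt{36 + 12113} = \sqrt{12149} \approx 110.22$)
$Q = 12483$
$p = 12483 + \sqrt{12149} \approx 12593.0$
$59 \left(10 - 32\right) - p = 59 \left(10 - 32\right) - \left(12483 + \sqrt{12149}\right) = 59 \left(-22\right) - \left(12483 + \sqrt{12149}\right) = -1298 - \left(12483 + \sqrt{12149}\right) = -13781 - \sqrt{12149}$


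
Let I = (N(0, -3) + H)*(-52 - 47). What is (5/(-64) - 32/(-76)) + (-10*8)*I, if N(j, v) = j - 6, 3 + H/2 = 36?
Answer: 577843617/1216 ≈ 4.7520e+5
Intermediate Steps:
H = 66 (H = -6 + 2*36 = -6 + 72 = 66)
N(j, v) = -6 + j
I = -5940 (I = ((-6 + 0) + 66)*(-52 - 47) = (-6 + 66)*(-99) = 60*(-99) = -5940)
(5/(-64) - 32/(-76)) + (-10*8)*I = (5/(-64) - 32/(-76)) - 10*8*(-5940) = (5*(-1/64) - 32*(-1/76)) - 80*(-5940) = (-5/64 + 8/19) + 475200 = 417/1216 + 475200 = 577843617/1216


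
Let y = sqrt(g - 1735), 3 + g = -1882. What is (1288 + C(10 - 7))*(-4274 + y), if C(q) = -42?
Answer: -5325404 + 2492*I*sqrt(905) ≈ -5.3254e+6 + 74967.0*I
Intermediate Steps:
g = -1885 (g = -3 - 1882 = -1885)
y = 2*I*sqrt(905) (y = sqrt(-1885 - 1735) = sqrt(-3620) = 2*I*sqrt(905) ≈ 60.166*I)
(1288 + C(10 - 7))*(-4274 + y) = (1288 - 42)*(-4274 + 2*I*sqrt(905)) = 1246*(-4274 + 2*I*sqrt(905)) = -5325404 + 2492*I*sqrt(905)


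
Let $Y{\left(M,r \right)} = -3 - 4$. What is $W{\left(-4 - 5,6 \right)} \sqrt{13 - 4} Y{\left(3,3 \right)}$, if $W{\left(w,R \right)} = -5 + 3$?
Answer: $42$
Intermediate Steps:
$Y{\left(M,r \right)} = -7$ ($Y{\left(M,r \right)} = -3 - 4 = -7$)
$W{\left(w,R \right)} = -2$
$W{\left(-4 - 5,6 \right)} \sqrt{13 - 4} Y{\left(3,3 \right)} = - 2 \sqrt{13 - 4} \left(-7\right) = - 2 \sqrt{9} \left(-7\right) = \left(-2\right) 3 \left(-7\right) = \left(-6\right) \left(-7\right) = 42$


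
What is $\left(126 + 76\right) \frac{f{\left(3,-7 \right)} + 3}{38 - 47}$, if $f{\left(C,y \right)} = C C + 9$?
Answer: $- \frac{1414}{3} \approx -471.33$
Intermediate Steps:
$f{\left(C,y \right)} = 9 + C^{2}$ ($f{\left(C,y \right)} = C^{2} + 9 = 9 + C^{2}$)
$\left(126 + 76\right) \frac{f{\left(3,-7 \right)} + 3}{38 - 47} = \left(126 + 76\right) \frac{\left(9 + 3^{2}\right) + 3}{38 - 47} = 202 \frac{\left(9 + 9\right) + 3}{38 - 47} = 202 \frac{18 + 3}{-9} = 202 \cdot 21 \left(- \frac{1}{9}\right) = 202 \left(- \frac{7}{3}\right) = - \frac{1414}{3}$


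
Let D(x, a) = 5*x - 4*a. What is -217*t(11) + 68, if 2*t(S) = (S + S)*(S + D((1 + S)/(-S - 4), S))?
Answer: 88387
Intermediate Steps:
D(x, a) = -4*a + 5*x
t(S) = S*(-3*S + 5*(1 + S)/(-4 - S)) (t(S) = ((S + S)*(S + (-4*S + 5*((1 + S)/(-S - 4)))))/2 = ((2*S)*(S + (-4*S + 5*((1 + S)/(-4 - S)))))/2 = ((2*S)*(S + (-4*S + 5*(1 + S)/(-4 - S))))/2 = ((2*S)*(-3*S + 5*(1 + S)/(-4 - S)))/2 = (2*S*(-3*S + 5*(1 + S)/(-4 - S)))/2 = S*(-3*S + 5*(1 + S)/(-4 - S)))
-217*t(11) + 68 = -2387*(-5 - 17*11 - 3*11²)/(4 + 11) + 68 = -2387*(-5 - 187 - 3*121)/15 + 68 = -2387*(-5 - 187 - 363)/15 + 68 = -2387*(-555)/15 + 68 = -217*(-407) + 68 = 88319 + 68 = 88387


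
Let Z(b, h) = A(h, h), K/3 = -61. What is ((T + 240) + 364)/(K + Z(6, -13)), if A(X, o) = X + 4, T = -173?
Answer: -431/192 ≈ -2.2448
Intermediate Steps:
A(X, o) = 4 + X
K = -183 (K = 3*(-61) = -183)
Z(b, h) = 4 + h
((T + 240) + 364)/(K + Z(6, -13)) = ((-173 + 240) + 364)/(-183 + (4 - 13)) = (67 + 364)/(-183 - 9) = 431/(-192) = 431*(-1/192) = -431/192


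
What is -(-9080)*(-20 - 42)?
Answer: -562960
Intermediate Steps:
-(-9080)*(-20 - 42) = -(-9080)*(-62) = -454*1240 = -562960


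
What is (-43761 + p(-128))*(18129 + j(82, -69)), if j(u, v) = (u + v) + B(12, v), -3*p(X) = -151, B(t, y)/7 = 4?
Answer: -2382668440/3 ≈ -7.9422e+8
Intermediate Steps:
B(t, y) = 28 (B(t, y) = 7*4 = 28)
p(X) = 151/3 (p(X) = -⅓*(-151) = 151/3)
j(u, v) = 28 + u + v (j(u, v) = (u + v) + 28 = 28 + u + v)
(-43761 + p(-128))*(18129 + j(82, -69)) = (-43761 + 151/3)*(18129 + (28 + 82 - 69)) = -131132*(18129 + 41)/3 = -131132/3*18170 = -2382668440/3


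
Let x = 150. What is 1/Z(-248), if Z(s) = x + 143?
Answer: 1/293 ≈ 0.0034130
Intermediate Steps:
Z(s) = 293 (Z(s) = 150 + 143 = 293)
1/Z(-248) = 1/293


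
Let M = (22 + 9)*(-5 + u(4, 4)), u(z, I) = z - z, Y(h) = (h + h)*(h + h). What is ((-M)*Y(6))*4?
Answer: 89280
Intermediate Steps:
Y(h) = 4*h² (Y(h) = (2*h)*(2*h) = 4*h²)
u(z, I) = 0
M = -155 (M = (22 + 9)*(-5 + 0) = 31*(-5) = -155)
((-M)*Y(6))*4 = ((-1*(-155))*(4*6²))*4 = (155*(4*36))*4 = (155*144)*4 = 22320*4 = 89280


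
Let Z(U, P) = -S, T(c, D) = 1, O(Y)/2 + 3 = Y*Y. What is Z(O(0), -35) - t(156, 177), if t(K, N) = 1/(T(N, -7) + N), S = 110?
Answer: -19581/178 ≈ -110.01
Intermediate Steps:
O(Y) = -6 + 2*Y² (O(Y) = -6 + 2*(Y*Y) = -6 + 2*Y²)
Z(U, P) = -110 (Z(U, P) = -1*110 = -110)
t(K, N) = 1/(1 + N)
Z(O(0), -35) - t(156, 177) = -110 - 1/(1 + 177) = -110 - 1/178 = -19581/178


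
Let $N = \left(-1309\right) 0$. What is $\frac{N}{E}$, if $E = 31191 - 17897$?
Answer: $0$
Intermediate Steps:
$E = 13294$ ($E = 31191 - 17897 = 13294$)
$N = 0$
$\frac{N}{E} = \frac{0}{13294} = 0 \cdot \frac{1}{13294} = 0$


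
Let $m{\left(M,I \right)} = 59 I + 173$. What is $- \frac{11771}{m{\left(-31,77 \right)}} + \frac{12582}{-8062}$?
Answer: $- \frac{77117257}{19010196} \approx -4.0566$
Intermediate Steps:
$m{\left(M,I \right)} = 173 + 59 I$
$- \frac{11771}{m{\left(-31,77 \right)}} + \frac{12582}{-8062} = - \frac{11771}{173 + 59 \cdot 77} + \frac{12582}{-8062} = - \frac{11771}{173 + 4543} + 12582 \left(- \frac{1}{8062}\right) = - \frac{11771}{4716} - \frac{6291}{4031} = - \frac{77117257}{19010196}$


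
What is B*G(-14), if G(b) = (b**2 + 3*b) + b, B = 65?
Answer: 9100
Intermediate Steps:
G(b) = b**2 + 4*b
B*G(-14) = 65*(-14*(4 - 14)) = 65*(-14*(-10)) = 65*140 = 9100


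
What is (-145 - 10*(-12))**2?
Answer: 625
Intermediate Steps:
(-145 - 10*(-12))**2 = (-145 + 120)**2 = (-25)**2 = 625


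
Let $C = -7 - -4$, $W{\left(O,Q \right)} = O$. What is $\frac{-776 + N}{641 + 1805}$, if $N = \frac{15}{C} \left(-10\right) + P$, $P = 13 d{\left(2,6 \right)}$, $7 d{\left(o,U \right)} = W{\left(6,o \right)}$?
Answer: $- \frac{2502}{8561} \approx -0.29226$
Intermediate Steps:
$d{\left(o,U \right)} = \frac{6}{7}$ ($d{\left(o,U \right)} = \frac{1}{7} \cdot 6 = \frac{6}{7}$)
$C = -3$ ($C = -7 + 4 = -3$)
$P = \frac{78}{7}$ ($P = 13 \cdot \frac{6}{7} = \frac{78}{7} \approx 11.143$)
$N = \frac{428}{7}$ ($N = \frac{15}{-3} \left(-10\right) + \frac{78}{7} = 15 \left(- \frac{1}{3}\right) \left(-10\right) + \frac{78}{7} = \left(-5\right) \left(-10\right) + \frac{78}{7} = 50 + \frac{78}{7} = \frac{428}{7} \approx 61.143$)
$\frac{-776 + N}{641 + 1805} = \frac{-776 + \frac{428}{7}}{641 + 1805} = - \frac{5004}{7 \cdot 2446} = \left(- \frac{5004}{7}\right) \frac{1}{2446} = - \frac{2502}{8561}$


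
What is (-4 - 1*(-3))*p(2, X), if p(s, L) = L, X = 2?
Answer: -2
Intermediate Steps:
(-4 - 1*(-3))*p(2, X) = (-4 - 1*(-3))*2 = (-4 + 3)*2 = -1*2 = -2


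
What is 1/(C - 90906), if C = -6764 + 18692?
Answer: -1/78978 ≈ -1.2662e-5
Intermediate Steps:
C = 11928
1/(C - 90906) = 1/(11928 - 90906) = 1/(-78978) = -1/78978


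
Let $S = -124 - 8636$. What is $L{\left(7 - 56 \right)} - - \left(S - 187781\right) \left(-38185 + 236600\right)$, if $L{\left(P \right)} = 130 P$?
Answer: $-38996688885$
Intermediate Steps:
$S = -8760$ ($S = -124 - 8636 = -8760$)
$L{\left(7 - 56 \right)} - - \left(S - 187781\right) \left(-38185 + 236600\right) = 130 \left(7 - 56\right) - - \left(-8760 - 187781\right) \left(-38185 + 236600\right) = 130 \left(7 - 56\right) - - \left(-196541\right) 198415 = 130 \left(-49\right) - \left(-1\right) \left(-38996682515\right) = -6370 - 38996682515 = -38996688885$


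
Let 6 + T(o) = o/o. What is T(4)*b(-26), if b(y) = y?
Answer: 130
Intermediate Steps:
T(o) = -5 (T(o) = -6 + o/o = -6 + 1 = -5)
T(4)*b(-26) = -5*(-26) = 130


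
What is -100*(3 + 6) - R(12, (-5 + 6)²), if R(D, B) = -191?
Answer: -709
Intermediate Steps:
-100*(3 + 6) - R(12, (-5 + 6)²) = -100*(3 + 6) - 1*(-191) = -100*9 + 191 = -900 + 191 = -709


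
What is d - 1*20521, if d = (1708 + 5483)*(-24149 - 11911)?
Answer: -259327981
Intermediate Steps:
d = -259307460 (d = 7191*(-36060) = -259307460)
d - 1*20521 = -259307460 - 1*20521 = -259307460 - 20521 = -259327981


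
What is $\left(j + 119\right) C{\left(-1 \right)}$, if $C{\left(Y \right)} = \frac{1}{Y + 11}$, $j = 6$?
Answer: $\frac{25}{2} \approx 12.5$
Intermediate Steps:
$C{\left(Y \right)} = \frac{1}{11 + Y}$
$\left(j + 119\right) C{\left(-1 \right)} = \frac{6 + 119}{11 - 1} = \frac{125}{10} = 125 \cdot \frac{1}{10} = \frac{25}{2}$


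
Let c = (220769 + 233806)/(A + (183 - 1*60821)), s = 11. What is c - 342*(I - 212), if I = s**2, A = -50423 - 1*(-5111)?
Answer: 131876853/4238 ≈ 31118.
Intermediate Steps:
A = -45312 (A = -50423 + 5111 = -45312)
I = 121 (I = 11**2 = 121)
c = -18183/4238 (c = (220769 + 233806)/(-45312 + (183 - 1*60821)) = 454575/(-45312 + (183 - 60821)) = 454575/(-45312 - 60638) = 454575/(-105950) = 454575*(-1/105950) = -18183/4238 ≈ -4.2905)
c - 342*(I - 212) = -18183/4238 - 342*(121 - 212) = -18183/4238 - 342*(-91) = -18183/4238 - 1*(-31122) = -18183/4238 + 31122 = 131876853/4238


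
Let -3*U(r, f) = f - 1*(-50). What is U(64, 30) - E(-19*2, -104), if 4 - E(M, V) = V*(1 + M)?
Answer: 11452/3 ≈ 3817.3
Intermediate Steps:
U(r, f) = -50/3 - f/3 (U(r, f) = -(f - 1*(-50))/3 = -(f + 50)/3 = -(50 + f)/3 = -50/3 - f/3)
E(M, V) = 4 - V*(1 + M)
U(64, 30) - E(-19*2, -104) = (-50/3 - ⅓*30) - (4 - 1*(-104) - 1*(-19*2)*(-104)) = (-50/3 - 10) - (4 + 104 - 1*(-38)*(-104)) = -80/3 - (4 + 104 - 3952) = -80/3 - 1*(-3844) = -80/3 + 3844 = 11452/3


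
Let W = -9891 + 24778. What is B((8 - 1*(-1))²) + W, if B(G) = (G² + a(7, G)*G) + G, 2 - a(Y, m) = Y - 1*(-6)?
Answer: 20638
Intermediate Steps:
W = 14887
a(Y, m) = -4 - Y (a(Y, m) = 2 - (Y - 1*(-6)) = 2 - (Y + 6) = 2 - (6 + Y) = 2 + (-6 - Y) = -4 - Y)
B(G) = G² - 10*G (B(G) = (G² + (-4 - 1*7)*G) + G = (G² + (-4 - 7)*G) + G = (G² - 11*G) + G = G² - 10*G)
B((8 - 1*(-1))²) + W = (8 - 1*(-1))²*(-10 + (8 - 1*(-1))²) + 14887 = (8 + 1)²*(-10 + (8 + 1)²) + 14887 = 9²*(-10 + 9²) + 14887 = 81*(-10 + 81) + 14887 = 81*71 + 14887 = 5751 + 14887 = 20638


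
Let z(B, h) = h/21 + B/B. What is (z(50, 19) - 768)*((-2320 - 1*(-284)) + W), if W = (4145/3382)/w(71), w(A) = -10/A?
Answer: 18541906662/11837 ≈ 1.5664e+6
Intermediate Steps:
z(B, h) = 1 + h/21 (z(B, h) = h*(1/21) + 1 = h/21 + 1 = 1 + h/21)
W = -58859/6764 (W = (4145/3382)/((-10/71)) = (4145*(1/3382))/((-10*1/71)) = 4145/(3382*(-10/71)) = (4145/3382)*(-71/10) = -58859/6764 ≈ -8.7018)
(z(50, 19) - 768)*((-2320 - 1*(-284)) + W) = ((1 + (1/21)*19) - 768)*((-2320 - 1*(-284)) - 58859/6764) = ((1 + 19/21) - 768)*((-2320 + 284) - 58859/6764) = (40/21 - 768)*(-2036 - 58859/6764) = -16088/21*(-13830363/6764) = 18541906662/11837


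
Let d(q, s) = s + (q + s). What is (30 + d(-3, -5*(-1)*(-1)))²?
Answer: 289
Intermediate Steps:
d(q, s) = q + 2*s
(30 + d(-3, -5*(-1)*(-1)))² = (30 + (-3 + 2*(-5*(-1)*(-1))))² = (30 + (-3 + 2*(5*(-1))))² = (30 + (-3 + 2*(-5)))² = (30 + (-3 - 10))² = (30 - 13)² = 17² = 289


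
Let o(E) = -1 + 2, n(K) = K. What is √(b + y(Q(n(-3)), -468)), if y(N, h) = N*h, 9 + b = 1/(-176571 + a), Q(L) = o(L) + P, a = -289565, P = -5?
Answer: √101199450241978/233068 ≈ 43.162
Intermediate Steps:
o(E) = 1
Q(L) = -4 (Q(L) = 1 - 5 = -4)
b = -4195225/466136 (b = -9 + 1/(-176571 - 289565) = -9 + 1/(-466136) = -9 - 1/466136 = -4195225/466136 ≈ -9.0000)
√(b + y(Q(n(-3)), -468)) = √(-4195225/466136 - 4*(-468)) = √(-4195225/466136 + 1872) = √(868411367/466136) = √101199450241978/233068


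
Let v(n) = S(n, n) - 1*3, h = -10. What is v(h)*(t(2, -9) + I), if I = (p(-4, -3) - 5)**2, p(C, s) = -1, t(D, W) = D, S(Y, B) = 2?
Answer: -38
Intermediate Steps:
v(n) = -1 (v(n) = 2 - 1*3 = 2 - 3 = -1)
I = 36 (I = (-1 - 5)**2 = (-6)**2 = 36)
v(h)*(t(2, -9) + I) = -(2 + 36) = -1*38 = -38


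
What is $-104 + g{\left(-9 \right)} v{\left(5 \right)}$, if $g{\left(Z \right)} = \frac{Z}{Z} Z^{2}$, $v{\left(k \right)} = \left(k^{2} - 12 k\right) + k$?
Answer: $-2534$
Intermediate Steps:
$v{\left(k \right)} = k^{2} - 11 k$
$g{\left(Z \right)} = Z^{2}$ ($g{\left(Z \right)} = 1 Z^{2} = Z^{2}$)
$-104 + g{\left(-9 \right)} v{\left(5 \right)} = -104 + \left(-9\right)^{2} \cdot 5 \left(-11 + 5\right) = -104 + 81 \cdot 5 \left(-6\right) = -104 + 81 \left(-30\right) = -104 - 2430 = -2534$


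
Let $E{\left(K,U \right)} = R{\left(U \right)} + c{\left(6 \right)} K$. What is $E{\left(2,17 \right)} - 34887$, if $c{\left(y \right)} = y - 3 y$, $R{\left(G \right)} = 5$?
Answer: $-34906$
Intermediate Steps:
$c{\left(y \right)} = - 2 y$
$E{\left(K,U \right)} = 5 - 12 K$ ($E{\left(K,U \right)} = 5 + \left(-2\right) 6 K = 5 - 12 K$)
$E{\left(2,17 \right)} - 34887 = \left(5 - 24\right) - 34887 = -19 - 34887 = -34906$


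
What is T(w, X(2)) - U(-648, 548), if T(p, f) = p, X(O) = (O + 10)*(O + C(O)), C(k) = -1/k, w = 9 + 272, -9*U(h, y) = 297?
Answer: 314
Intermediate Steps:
U(h, y) = -33 (U(h, y) = -1/9*297 = -33)
w = 281
X(O) = (10 + O)*(O - 1/O) (X(O) = (O + 10)*(O - 1/O) = (10 + O)*(O - 1/O))
T(w, X(2)) - U(-648, 548) = 281 - 1*(-33) = 281 + 33 = 314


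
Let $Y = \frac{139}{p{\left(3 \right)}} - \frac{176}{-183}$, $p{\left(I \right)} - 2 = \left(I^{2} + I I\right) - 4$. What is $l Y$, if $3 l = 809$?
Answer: $\frac{22856677}{8784} \approx 2602.1$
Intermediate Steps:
$l = \frac{809}{3}$ ($l = \frac{1}{3} \cdot 809 = \frac{809}{3} \approx 269.67$)
$p{\left(I \right)} = -2 + 2 I^{2}$ ($p{\left(I \right)} = 2 - \left(4 - I^{2} - I I\right) = 2 + \left(\left(I^{2} + I^{2}\right) - 4\right) = 2 + \left(2 I^{2} - 4\right) = 2 + \left(-4 + 2 I^{2}\right) = -2 + 2 I^{2}$)
$Y = \frac{28253}{2928}$ ($Y = \frac{139}{-2 + 2 \cdot 3^{2}} - \frac{176}{-183} = \frac{139}{-2 + 2 \cdot 9} - - \frac{176}{183} = \frac{139}{-2 + 18} + \frac{176}{183} = \frac{139}{16} + \frac{176}{183} = \frac{28253}{2928} \approx 9.6492$)
$l Y = \frac{809}{3} \cdot \frac{28253}{2928} = \frac{22856677}{8784}$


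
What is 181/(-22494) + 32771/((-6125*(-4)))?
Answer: 366358187/275551500 ≈ 1.3295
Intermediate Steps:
181/(-22494) + 32771/((-6125*(-4))) = 181*(-1/22494) + 32771/24500 = -181/22494 + 32771*(1/24500) = -181/22494 + 32771/24500 = 366358187/275551500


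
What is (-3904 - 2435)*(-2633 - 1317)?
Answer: 25039050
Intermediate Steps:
(-3904 - 2435)*(-2633 - 1317) = -6339*(-3950) = 25039050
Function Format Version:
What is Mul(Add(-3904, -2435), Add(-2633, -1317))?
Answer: 25039050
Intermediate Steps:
Mul(Add(-3904, -2435), Add(-2633, -1317)) = Mul(-6339, -3950) = 25039050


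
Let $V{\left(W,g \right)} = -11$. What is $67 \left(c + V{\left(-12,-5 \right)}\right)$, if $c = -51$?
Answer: $-4154$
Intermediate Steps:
$67 \left(c + V{\left(-12,-5 \right)}\right) = 67 \left(-51 - 11\right) = 67 \left(-62\right) = -4154$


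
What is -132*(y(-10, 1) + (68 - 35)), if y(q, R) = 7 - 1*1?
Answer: -5148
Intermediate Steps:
y(q, R) = 6 (y(q, R) = 7 - 1 = 6)
-132*(y(-10, 1) + (68 - 35)) = -132*(6 + (68 - 35)) = -132*(6 + 33) = -132*39 = -5148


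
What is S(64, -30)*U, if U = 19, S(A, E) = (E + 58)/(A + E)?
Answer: 266/17 ≈ 15.647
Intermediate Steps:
S(A, E) = (58 + E)/(A + E)
S(64, -30)*U = ((58 - 30)/(64 - 30))*19 = (28/34)*19 = ((1/34)*28)*19 = (14/17)*19 = 266/17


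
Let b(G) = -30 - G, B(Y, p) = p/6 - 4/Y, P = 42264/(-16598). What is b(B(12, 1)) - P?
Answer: -1358729/49794 ≈ -27.287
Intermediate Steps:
P = -21132/8299 (P = 42264*(-1/16598) = -21132/8299 ≈ -2.5463)
B(Y, p) = -4/Y + p/6 (B(Y, p) = p*(1/6) - 4/Y = p/6 - 4/Y = -4/Y + p/6)
b(B(12, 1)) - P = (-30 - (-4/12 + (1/6)*1)) - 1*(-21132/8299) = (-30 - (-4*1/12 + 1/6)) + 21132/8299 = (-30 - (-1/3 + 1/6)) + 21132/8299 = (-30 - 1*(-1/6)) + 21132/8299 = (-30 + 1/6) + 21132/8299 = -179/6 + 21132/8299 = -1358729/49794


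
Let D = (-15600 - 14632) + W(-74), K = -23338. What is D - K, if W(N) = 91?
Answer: -6803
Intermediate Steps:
D = -30141 (D = (-15600 - 14632) + 91 = -30232 + 91 = -30141)
D - K = -30141 - 1*(-23338) = -30141 + 23338 = -6803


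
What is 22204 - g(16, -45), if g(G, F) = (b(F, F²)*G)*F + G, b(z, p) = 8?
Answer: 27948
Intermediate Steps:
g(G, F) = G + 8*F*G (g(G, F) = (8*G)*F + G = 8*F*G + G = G + 8*F*G)
22204 - g(16, -45) = 22204 - 16*(1 + 8*(-45)) = 22204 - 16*(1 - 360) = 22204 - 16*(-359) = 22204 - 1*(-5744) = 22204 + 5744 = 27948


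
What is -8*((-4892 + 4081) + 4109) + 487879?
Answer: 461495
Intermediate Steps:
-8*((-4892 + 4081) + 4109) + 487879 = -8*(-811 + 4109) + 487879 = -8*3298 + 487879 = -26384 + 487879 = 461495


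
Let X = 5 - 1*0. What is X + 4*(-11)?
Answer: -39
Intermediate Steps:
X = 5 (X = 5 + 0 = 5)
X + 4*(-11) = 5 + 4*(-11) = 5 - 44 = -39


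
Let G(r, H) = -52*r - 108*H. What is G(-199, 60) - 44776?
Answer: -40908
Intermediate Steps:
G(r, H) = -108*H - 52*r
G(-199, 60) - 44776 = (-108*60 - 52*(-199)) - 44776 = (-6480 + 10348) - 44776 = 3868 - 44776 = -40908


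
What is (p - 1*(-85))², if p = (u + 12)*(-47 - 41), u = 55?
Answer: 33767721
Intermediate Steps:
p = -5896 (p = (55 + 12)*(-47 - 41) = 67*(-88) = -5896)
(p - 1*(-85))² = (-5896 - 1*(-85))² = (-5896 + 85)² = (-5811)² = 33767721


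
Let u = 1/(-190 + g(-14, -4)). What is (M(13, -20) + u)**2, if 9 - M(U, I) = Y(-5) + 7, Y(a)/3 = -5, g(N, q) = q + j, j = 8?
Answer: 9991921/34596 ≈ 288.82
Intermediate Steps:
g(N, q) = 8 + q (g(N, q) = q + 8 = 8 + q)
Y(a) = -15 (Y(a) = 3*(-5) = -15)
u = -1/186 (u = 1/(-190 + (8 - 4)) = 1/(-190 + 4) = 1/(-186) = -1/186 ≈ -0.0053763)
M(U, I) = 17 (M(U, I) = 9 - (-15 + 7) = 9 - 1*(-8) = 9 + 8 = 17)
(M(13, -20) + u)**2 = (17 - 1/186)**2 = (3161/186)**2 = 9991921/34596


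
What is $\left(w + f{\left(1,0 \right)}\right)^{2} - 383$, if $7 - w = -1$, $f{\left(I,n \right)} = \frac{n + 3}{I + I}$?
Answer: $- \frac{1171}{4} \approx -292.75$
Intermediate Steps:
$f{\left(I,n \right)} = \frac{3 + n}{2 I}$
$w = 8$ ($w = 7 - -1 = 7 + 1 = 8$)
$\left(w + f{\left(1,0 \right)}\right)^{2} - 383 = \left(8 + \frac{3 + 0}{2 \cdot 1}\right)^{2} - 383 = \left(8 + \frac{1}{2} \cdot 1 \cdot 3\right)^{2} - 383 = \left(8 + \frac{3}{2}\right)^{2} - 383 = \left(\frac{19}{2}\right)^{2} - 383 = \frac{361}{4} - 383 = - \frac{1171}{4}$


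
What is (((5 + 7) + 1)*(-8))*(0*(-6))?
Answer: 0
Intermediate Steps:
(((5 + 7) + 1)*(-8))*(0*(-6)) = ((12 + 1)*(-8))*0 = (13*(-8))*0 = -104*0 = 0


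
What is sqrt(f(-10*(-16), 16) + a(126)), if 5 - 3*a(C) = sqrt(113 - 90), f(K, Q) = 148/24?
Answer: sqrt(282 - 12*sqrt(23))/6 ≈ 2.4969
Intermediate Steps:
f(K, Q) = 37/6 (f(K, Q) = 148*(1/24) = 37/6)
a(C) = 5/3 - sqrt(23)/3 (a(C) = 5/3 - sqrt(113 - 90)/3 = 5/3 - sqrt(23)/3)
sqrt(f(-10*(-16), 16) + a(126)) = sqrt(37/6 + (5/3 - sqrt(23)/3)) = sqrt(47/6 - sqrt(23)/3)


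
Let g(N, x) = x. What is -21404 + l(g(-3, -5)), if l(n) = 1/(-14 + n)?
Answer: -406677/19 ≈ -21404.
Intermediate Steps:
-21404 + l(g(-3, -5)) = -21404 + 1/(-14 - 5) = -21404 + 1/(-19) = -21404 - 1/19 = -406677/19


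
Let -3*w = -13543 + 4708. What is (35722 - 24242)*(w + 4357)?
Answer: 83826960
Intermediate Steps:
w = 2945 (w = -(-13543 + 4708)/3 = -⅓*(-8835) = 2945)
(35722 - 24242)*(w + 4357) = (35722 - 24242)*(2945 + 4357) = 11480*7302 = 83826960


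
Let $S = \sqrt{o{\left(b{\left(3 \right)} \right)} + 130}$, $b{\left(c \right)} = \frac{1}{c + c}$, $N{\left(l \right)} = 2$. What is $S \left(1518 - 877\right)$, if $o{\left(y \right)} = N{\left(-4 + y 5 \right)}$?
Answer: $1282 \sqrt{33} \approx 7364.5$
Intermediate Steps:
$b{\left(c \right)} = \frac{1}{2 c}$
$o{\left(y \right)} = 2$
$S = 2 \sqrt{33}$ ($S = \sqrt{2 + 130} = \sqrt{132} = 2 \sqrt{33} \approx 11.489$)
$S \left(1518 - 877\right) = 2 \sqrt{33} \left(1518 - 877\right) = 2 \sqrt{33} \cdot 641 = 1282 \sqrt{33}$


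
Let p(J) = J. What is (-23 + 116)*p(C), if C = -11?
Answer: -1023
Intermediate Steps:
(-23 + 116)*p(C) = (-23 + 116)*(-11) = 93*(-11) = -1023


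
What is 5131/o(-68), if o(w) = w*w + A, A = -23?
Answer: 5131/4601 ≈ 1.1152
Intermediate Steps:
o(w) = -23 + w**2 (o(w) = w*w - 23 = w**2 - 23 = -23 + w**2)
5131/o(-68) = 5131/(-23 + (-68)**2) = 5131/(-23 + 4624) = 5131/4601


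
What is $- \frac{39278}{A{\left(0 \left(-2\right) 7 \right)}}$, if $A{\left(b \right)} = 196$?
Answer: $- \frac{19639}{98} \approx -200.4$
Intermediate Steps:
$- \frac{39278}{A{\left(0 \left(-2\right) 7 \right)}} = - \frac{39278}{196} = \left(-39278\right) \frac{1}{196} = - \frac{19639}{98}$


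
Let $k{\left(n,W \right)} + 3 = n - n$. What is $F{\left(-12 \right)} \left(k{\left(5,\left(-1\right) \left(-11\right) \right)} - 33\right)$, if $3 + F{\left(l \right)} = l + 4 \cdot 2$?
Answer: $252$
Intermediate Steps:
$F{\left(l \right)} = 5 + l$ ($F{\left(l \right)} = -3 + \left(l + 4 \cdot 2\right) = -3 + \left(l + 8\right) = -3 + \left(8 + l\right) = 5 + l$)
$k{\left(n,W \right)} = -3$ ($k{\left(n,W \right)} = -3 + \left(n - n\right) = -3 + 0 = -3$)
$F{\left(-12 \right)} \left(k{\left(5,\left(-1\right) \left(-11\right) \right)} - 33\right) = \left(5 - 12\right) \left(-3 - 33\right) = \left(-7\right) \left(-36\right) = 252$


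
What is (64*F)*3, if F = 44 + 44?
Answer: 16896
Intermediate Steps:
F = 88
(64*F)*3 = (64*88)*3 = 5632*3 = 16896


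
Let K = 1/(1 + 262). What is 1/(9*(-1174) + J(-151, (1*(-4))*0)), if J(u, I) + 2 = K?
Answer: -263/2779383 ≈ -9.4625e-5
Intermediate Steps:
K = 1/263 ≈ 0.0038023
J(u, I) = -525/263 (J(u, I) = -2 + 1/263 = -525/263)
1/(9*(-1174) + J(-151, (1*(-4))*0)) = 1/(9*(-1174) - 525/263) = 1/(-10566 - 525/263) = 1/(-2779383/263) = -263/2779383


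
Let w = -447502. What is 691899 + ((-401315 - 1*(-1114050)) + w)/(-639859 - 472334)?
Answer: 256508319758/370731 ≈ 6.9190e+5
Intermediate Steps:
691899 + ((-401315 - 1*(-1114050)) + w)/(-639859 - 472334) = 691899 + ((-401315 - 1*(-1114050)) - 447502)/(-639859 - 472334) = 691899 + ((-401315 + 1114050) - 447502)/(-1112193) = 691899 + (712735 - 447502)*(-1/1112193) = 691899 + 265233*(-1/1112193) = 691899 - 88411/370731 = 256508319758/370731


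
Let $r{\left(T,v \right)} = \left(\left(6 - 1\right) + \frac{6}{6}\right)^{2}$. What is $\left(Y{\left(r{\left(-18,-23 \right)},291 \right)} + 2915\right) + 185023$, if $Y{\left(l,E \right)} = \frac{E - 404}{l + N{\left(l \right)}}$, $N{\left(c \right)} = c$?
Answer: $\frac{13531423}{72} \approx 1.8794 \cdot 10^{5}$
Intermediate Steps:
$r{\left(T,v \right)} = 36$ ($r{\left(T,v \right)} = \left(5 + 6 \cdot \frac{1}{6}\right)^{2} = \left(5 + 1\right)^{2} = 6^{2} = 36$)
$Y{\left(l,E \right)} = \frac{-404 + E}{2 l}$ ($Y{\left(l,E \right)} = \frac{E - 404}{l + l} = \frac{-404 + E}{2 l}$)
$\left(Y{\left(r{\left(-18,-23 \right)},291 \right)} + 2915\right) + 185023 = \left(\frac{-404 + 291}{2 \cdot 36} + 2915\right) + 185023 = \left(\frac{1}{2} \cdot \frac{1}{36} \left(-113\right) + 2915\right) + 185023 = \left(- \frac{113}{72} + 2915\right) + 185023 = \frac{209767}{72} + 185023 = \frac{13531423}{72}$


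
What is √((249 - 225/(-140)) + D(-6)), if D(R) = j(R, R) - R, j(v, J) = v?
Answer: √49119/14 ≈ 15.831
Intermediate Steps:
D(R) = 0 (D(R) = R - R = 0)
√((249 - 225/(-140)) + D(-6)) = √((249 - 225/(-140)) + 0) = √((249 - 225*(-1)/140) + 0) = √((249 - 1*(-45/28)) + 0) = √((249 + 45/28) + 0) = √(7017/28 + 0) = √(7017/28) = √49119/14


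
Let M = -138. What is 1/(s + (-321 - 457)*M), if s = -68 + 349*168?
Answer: 1/165928 ≈ 6.0267e-6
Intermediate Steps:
s = 58564 (s = -68 + 58632 = 58564)
1/(s + (-321 - 457)*M) = 1/(58564 + (-321 - 457)*(-138)) = 1/(58564 - 778*(-138)) = 1/(58564 + 107364) = 1/165928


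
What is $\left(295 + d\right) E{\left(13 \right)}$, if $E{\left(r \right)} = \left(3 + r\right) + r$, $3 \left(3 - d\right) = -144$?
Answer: $10034$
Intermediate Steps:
$d = 51$ ($d = 3 - -48 = 3 + 48 = 51$)
$E{\left(r \right)} = 3 + 2 r$
$\left(295 + d\right) E{\left(13 \right)} = \left(295 + 51\right) \left(3 + 2 \cdot 13\right) = 346 \left(3 + 26\right) = 346 \cdot 29 = 10034$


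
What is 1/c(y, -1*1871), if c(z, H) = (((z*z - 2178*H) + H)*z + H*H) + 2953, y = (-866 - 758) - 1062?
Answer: -1/30315427824 ≈ -3.2987e-11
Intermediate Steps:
y = -2686 (y = -1624 - 1062 = -2686)
c(z, H) = 2953 + H² + z*(z² - 2177*H) (c(z, H) = (((z² - 2178*H) + H)*z + H²) + 2953 = ((z² - 2177*H)*z + H²) + 2953 = (z*(z² - 2177*H) + H²) + 2953 = (H² + z*(z² - 2177*H)) + 2953 = 2953 + H² + z*(z² - 2177*H))
1/c(y, -1*1871) = 1/(2953 + (-1*1871)² + (-2686)³ - 2177*(-1*1871)*(-2686)) = 1/(2953 + (-1871)² - 19378404856 - 2177*(-1871)*(-2686)) = 1/(2953 + 3500641 - 19378404856 - 10940526562) = 1/(-30315427824) = -1/30315427824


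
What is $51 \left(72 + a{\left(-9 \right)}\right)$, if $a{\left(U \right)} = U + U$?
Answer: $2754$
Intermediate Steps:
$a{\left(U \right)} = 2 U$
$51 \left(72 + a{\left(-9 \right)}\right) = 51 \left(72 + 2 \left(-9\right)\right) = 51 \left(72 - 18\right) = 51 \cdot 54 = 2754$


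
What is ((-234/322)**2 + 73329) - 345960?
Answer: -7066854462/25921 ≈ -2.7263e+5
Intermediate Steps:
((-234/322)**2 + 73329) - 345960 = ((-234*1/322)**2 + 73329) - 345960 = ((-117/161)**2 + 73329) - 345960 = (13689/25921 + 73329) - 345960 = 1900774698/25921 - 345960 = -7066854462/25921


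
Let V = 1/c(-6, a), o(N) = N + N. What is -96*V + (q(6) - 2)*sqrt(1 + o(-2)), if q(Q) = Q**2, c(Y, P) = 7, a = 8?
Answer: -96/7 + 34*I*sqrt(3) ≈ -13.714 + 58.89*I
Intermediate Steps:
o(N) = 2*N
V = 1/7 ≈ 0.14286
-96*V + (q(6) - 2)*sqrt(1 + o(-2)) = -96*1/7 + (6**2 - 2)*sqrt(1 + 2*(-2)) = -96/7 + (36 - 2)*sqrt(1 - 4) = -96/7 + 34*sqrt(-3) = -96/7 + 34*(I*sqrt(3)) = -96/7 + 34*I*sqrt(3)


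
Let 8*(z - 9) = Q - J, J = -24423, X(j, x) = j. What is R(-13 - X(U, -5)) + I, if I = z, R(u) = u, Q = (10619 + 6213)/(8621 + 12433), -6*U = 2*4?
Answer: 256884761/84216 ≈ 3050.3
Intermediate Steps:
U = -4/3 ≈ -1.3333
Q = 8416/10527 (Q = 16832/21054 = 16832*(1/21054) = 8416/10527 ≈ 0.79947)
z = 257867281/84216 (z = 9 + (8416/10527 - 1*(-24423))/8 = 9 + (8416/10527 + 24423)/8 = 9 + (⅛)*(257109337/10527) = 9 + 257109337/84216 = 257867281/84216 ≈ 3062.0)
I = 257867281/84216 ≈ 3062.0
R(-13 - X(U, -5)) + I = (-13 - 1*(-4/3)) + 257867281/84216 = (-13 + 4/3) + 257867281/84216 = -35/3 + 257867281/84216 = 256884761/84216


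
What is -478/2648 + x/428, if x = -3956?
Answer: -1335009/141668 ≈ -9.4235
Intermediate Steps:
-478/2648 + x/428 = -478/2648 - 3956/428 = -478*1/2648 - 3956*1/428 = -239/1324 - 989/107 = -1335009/141668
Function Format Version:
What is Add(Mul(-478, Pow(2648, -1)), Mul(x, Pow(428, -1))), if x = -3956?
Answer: Rational(-1335009, 141668) ≈ -9.4235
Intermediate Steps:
Add(Mul(-478, Pow(2648, -1)), Mul(x, Pow(428, -1))) = Add(Mul(-478, Pow(2648, -1)), Mul(-3956, Pow(428, -1))) = Add(Mul(-478, Rational(1, 2648)), Mul(-3956, Rational(1, 428))) = Add(Rational(-239, 1324), Rational(-989, 107)) = Rational(-1335009, 141668)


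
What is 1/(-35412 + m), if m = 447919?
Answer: 1/412507 ≈ 2.4242e-6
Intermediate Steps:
1/(-35412 + m) = 1/(-35412 + 447919) = 1/412507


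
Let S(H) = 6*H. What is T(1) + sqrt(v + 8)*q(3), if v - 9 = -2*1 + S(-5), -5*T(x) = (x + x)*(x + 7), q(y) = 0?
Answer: -16/5 ≈ -3.2000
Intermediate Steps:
T(x) = -2*x*(7 + x)/5 (T(x) = -(x + x)*(x + 7)/5 = -2*x*(7 + x)/5)
v = -23 (v = 9 + (-2*1 + 6*(-5)) = 9 + (-2 - 30) = 9 - 32 = -23)
T(1) + sqrt(v + 8)*q(3) = -2/5*1*(7 + 1) + sqrt(-23 + 8)*0 = -2/5*1*8 + sqrt(-15)*0 = -16/5 + (I*sqrt(15))*0 = -16/5 + 0 = -16/5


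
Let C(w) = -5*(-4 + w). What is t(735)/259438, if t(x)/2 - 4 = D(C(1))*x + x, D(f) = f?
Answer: 11764/129719 ≈ 0.090688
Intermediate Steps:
C(w) = 20 - 5*w
t(x) = 8 + 32*x (t(x) = 8 + 2*((20 - 5*1)*x + x) = 8 + 2*((20 - 5)*x + x) = 8 + 2*(15*x + x) = 8 + 2*(16*x) = 8 + 32*x)
t(735)/259438 = (8 + 32*735)/259438 = (8 + 23520)*(1/259438) = 23528*(1/259438) = 11764/129719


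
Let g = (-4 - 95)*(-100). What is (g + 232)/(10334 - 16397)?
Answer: -10132/6063 ≈ -1.6711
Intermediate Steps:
g = 9900 (g = -99*(-100) = 9900)
(g + 232)/(10334 - 16397) = (9900 + 232)/(10334 - 16397) = 10132/(-6063) = 10132*(-1/6063) = -10132/6063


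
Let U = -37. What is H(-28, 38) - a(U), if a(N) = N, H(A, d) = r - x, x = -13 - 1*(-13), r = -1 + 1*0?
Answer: 36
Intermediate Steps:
r = -1 (r = -1 + 0 = -1)
x = 0 (x = -13 + 13 = 0)
H(A, d) = -1 (H(A, d) = -1 - 1*0 = -1 + 0 = -1)
H(-28, 38) - a(U) = -1 - 1*(-37) = -1 + 37 = 36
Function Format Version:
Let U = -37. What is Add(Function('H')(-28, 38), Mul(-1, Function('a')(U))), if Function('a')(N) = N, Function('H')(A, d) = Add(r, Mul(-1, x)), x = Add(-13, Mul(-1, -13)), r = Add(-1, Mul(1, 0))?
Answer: 36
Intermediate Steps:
r = -1 (r = Add(-1, 0) = -1)
x = 0 (x = Add(-13, 13) = 0)
Function('H')(A, d) = -1 (Function('H')(A, d) = Add(-1, Mul(-1, 0)) = Add(-1, 0) = -1)
Add(Function('H')(-28, 38), Mul(-1, Function('a')(U))) = Add(-1, Mul(-1, -37)) = Add(-1, 37) = 36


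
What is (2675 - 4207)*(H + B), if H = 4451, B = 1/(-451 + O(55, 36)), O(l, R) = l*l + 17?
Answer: -17667854344/2591 ≈ -6.8189e+6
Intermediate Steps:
O(l, R) = 17 + l² (O(l, R) = l² + 17 = 17 + l²)
B = 1/2591 (B = 1/(-451 + (17 + 55²)) = 1/(-451 + (17 + 3025)) = 1/(-451 + 3042) = 1/2591 ≈ 0.00038595)
(2675 - 4207)*(H + B) = (2675 - 4207)*(4451 + 1/2591) = -1532*11532542/2591 = -17667854344/2591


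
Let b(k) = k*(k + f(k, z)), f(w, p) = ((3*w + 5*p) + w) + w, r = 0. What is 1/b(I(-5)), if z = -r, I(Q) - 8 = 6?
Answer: 1/1176 ≈ 0.00085034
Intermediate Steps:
I(Q) = 14 (I(Q) = 8 + 6 = 14)
z = 0 (z = -1*0 = 0)
f(w, p) = 5*p + 5*w (f(w, p) = (4*w + 5*p) + w = 5*p + 5*w)
b(k) = 6*k² (b(k) = k*(k + (5*0 + 5*k)) = k*(k + (0 + 5*k)) = k*(k + 5*k) = k*(6*k) = 6*k²)
1/b(I(-5)) = 1/(6*14²) = 1/(6*196) = 1/1176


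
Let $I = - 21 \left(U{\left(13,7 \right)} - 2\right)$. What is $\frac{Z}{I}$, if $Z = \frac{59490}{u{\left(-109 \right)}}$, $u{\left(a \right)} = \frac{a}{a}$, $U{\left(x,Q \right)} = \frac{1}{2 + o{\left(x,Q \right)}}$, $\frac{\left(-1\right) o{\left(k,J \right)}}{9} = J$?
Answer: $\frac{403210}{287} \approx 1404.9$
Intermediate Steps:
$o{\left(k,J \right)} = - 9 J$
$U{\left(x,Q \right)} = \frac{1}{2 - 9 Q}$
$u{\left(a \right)} = 1$
$I = \frac{2583}{61}$ ($I = - 21 \left(- \frac{1}{-2 + 9 \cdot 7} - 2\right) = - 21 \left(- \frac{1}{-2 + 63} - 2\right) = - 21 \left(- \frac{1}{61} - 2\right) = \left(-21\right) \left(- \frac{123}{61}\right) = \frac{2583}{61} \approx 42.344$)
$Z = 59490$ ($Z = \frac{59490}{1} = 59490 \cdot 1 = 59490$)
$\frac{Z}{I} = \frac{59490}{\frac{2583}{61}} = 59490 \cdot \frac{61}{2583} = \frac{403210}{287}$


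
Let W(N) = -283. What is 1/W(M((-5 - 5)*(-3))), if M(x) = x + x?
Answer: -1/283 ≈ -0.0035336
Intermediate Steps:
M(x) = 2*x
1/W(M((-5 - 5)*(-3))) = 1/(-283) = -1/283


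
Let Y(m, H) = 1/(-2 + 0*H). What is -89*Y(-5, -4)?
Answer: 89/2 ≈ 44.500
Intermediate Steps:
Y(m, H) = -1/2 (Y(m, H) = 1/(-2 + 0) = 1/(-2) = -1/2)
-89*Y(-5, -4) = -89*(-1/2) = 89/2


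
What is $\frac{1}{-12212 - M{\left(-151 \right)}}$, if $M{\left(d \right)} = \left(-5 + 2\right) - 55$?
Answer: $- \frac{1}{12154} \approx -8.2277 \cdot 10^{-5}$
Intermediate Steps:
$M{\left(d \right)} = -58$ ($M{\left(d \right)} = -3 - 55 = -58$)
$\frac{1}{-12212 - M{\left(-151 \right)}} = \frac{1}{-12212 - -58} = \frac{1}{-12212 + 58} = \frac{1}{-12154} = - \frac{1}{12154}$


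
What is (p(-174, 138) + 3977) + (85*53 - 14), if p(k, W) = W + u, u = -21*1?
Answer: 8585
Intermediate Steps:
u = -21
p(k, W) = -21 + W (p(k, W) = W - 21 = -21 + W)
(p(-174, 138) + 3977) + (85*53 - 14) = ((-21 + 138) + 3977) + (85*53 - 14) = (117 + 3977) + (4505 - 14) = 4094 + 4491 = 8585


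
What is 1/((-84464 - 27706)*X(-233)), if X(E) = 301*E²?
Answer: -1/1832968736130 ≈ -5.4556e-13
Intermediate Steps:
1/((-84464 - 27706)*X(-233)) = 1/((-84464 - 27706)*((301*(-233)²))) = 1/((-112170)*((301*54289))) = -1/112170/16340989 = -1/112170*1/16340989 = -1/1832968736130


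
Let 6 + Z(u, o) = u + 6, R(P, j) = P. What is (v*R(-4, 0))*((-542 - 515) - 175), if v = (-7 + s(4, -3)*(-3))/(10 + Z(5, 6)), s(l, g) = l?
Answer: -93632/15 ≈ -6242.1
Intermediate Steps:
Z(u, o) = u (Z(u, o) = -6 + (u + 6) = -6 + (6 + u) = u)
v = -19/15 (v = (-7 + 4*(-3))/(10 + 5) = (-7 - 12)/15 = -19*1/15 = -19/15 ≈ -1.2667)
(v*R(-4, 0))*((-542 - 515) - 175) = (-19/15*(-4))*((-542 - 515) - 175) = 76*(-1057 - 175)/15 = (76/15)*(-1232) = -93632/15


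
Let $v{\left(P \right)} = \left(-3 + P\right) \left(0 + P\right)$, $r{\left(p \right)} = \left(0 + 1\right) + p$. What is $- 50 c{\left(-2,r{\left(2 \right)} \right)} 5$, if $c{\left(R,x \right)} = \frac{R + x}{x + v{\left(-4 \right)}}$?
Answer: $- \frac{250}{31} \approx -8.0645$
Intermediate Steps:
$r{\left(p \right)} = 1 + p$
$v{\left(P \right)} = P \left(-3 + P\right)$ ($v{\left(P \right)} = \left(-3 + P\right) P = P \left(-3 + P\right)$)
$c{\left(R,x \right)} = \frac{R + x}{28 + x}$ ($c{\left(R,x \right)} = \frac{R + x}{x - 4 \left(-3 - 4\right)} = \frac{R + x}{x - -28} = \frac{R + x}{x + 28} = \frac{R + x}{28 + x}$)
$- 50 c{\left(-2,r{\left(2 \right)} \right)} 5 = - 50 \frac{-2 + \left(1 + 2\right)}{28 + \left(1 + 2\right)} 5 = - 50 \frac{-2 + 3}{28 + 3} \cdot 5 = - 50 \cdot \frac{1}{31} \cdot 1 \cdot 5 = \left(-50\right) \frac{1}{31} \cdot 5 = \left(- \frac{50}{31}\right) 5 = - \frac{250}{31}$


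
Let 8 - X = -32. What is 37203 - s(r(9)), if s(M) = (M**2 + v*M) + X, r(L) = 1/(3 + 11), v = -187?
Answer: 7286565/196 ≈ 37176.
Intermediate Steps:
X = 40 (X = 8 - 1*(-32) = 8 + 32 = 40)
r(L) = 1/14
s(M) = 40 + M**2 - 187*M (s(M) = (M**2 - 187*M) + 40 = 40 + M**2 - 187*M)
37203 - s(r(9)) = 37203 - (40 + (1/14)**2 - 187*1/14) = 37203 - (40 + 1/196 - 187/14) = 37203 - 1*5223/196 = 37203 - 5223/196 = 7286565/196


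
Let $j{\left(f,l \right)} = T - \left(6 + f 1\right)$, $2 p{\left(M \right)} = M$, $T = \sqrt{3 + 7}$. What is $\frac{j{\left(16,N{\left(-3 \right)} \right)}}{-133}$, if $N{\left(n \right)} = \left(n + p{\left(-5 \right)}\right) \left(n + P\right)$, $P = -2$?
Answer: $\frac{22}{133} - \frac{\sqrt{10}}{133} \approx 0.14164$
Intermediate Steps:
$T = \sqrt{10} \approx 3.1623$
$p{\left(M \right)} = \frac{M}{2}$
$N{\left(n \right)} = \left(-2 + n\right) \left(- \frac{5}{2} + n\right)$ ($N{\left(n \right)} = \left(n + \frac{1}{2} \left(-5\right)\right) \left(n - 2\right) = \left(n - \frac{5}{2}\right) \left(-2 + n\right) = \left(- \frac{5}{2} + n\right) \left(-2 + n\right) = \left(-2 + n\right) \left(- \frac{5}{2} + n\right)$)
$j{\left(f,l \right)} = -6 + \sqrt{10} - f$ ($j{\left(f,l \right)} = \sqrt{10} - \left(6 + f 1\right) = \sqrt{10} - \left(6 + f\right) = -6 + \sqrt{10} - f$)
$\frac{j{\left(16,N{\left(-3 \right)} \right)}}{-133} = \frac{-6 + \sqrt{10} - 16}{-133} = \left(-6 + \sqrt{10} - 16\right) \left(- \frac{1}{133}\right) = \left(-22 + \sqrt{10}\right) \left(- \frac{1}{133}\right) = \frac{22}{133} - \frac{\sqrt{10}}{133}$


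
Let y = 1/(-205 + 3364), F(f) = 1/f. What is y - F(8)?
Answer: -3151/25272 ≈ -0.12468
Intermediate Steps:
y = 1/3159 ≈ 0.00031656
y - F(8) = 1/3159 - 1/8 = 1/3159 - 1*⅛ = 1/3159 - ⅛ = -3151/25272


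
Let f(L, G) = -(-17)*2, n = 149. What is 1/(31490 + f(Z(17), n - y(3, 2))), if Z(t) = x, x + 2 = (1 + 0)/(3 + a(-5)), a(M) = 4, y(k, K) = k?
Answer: 1/31524 ≈ 3.1722e-5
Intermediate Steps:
x = -13/7 (x = -2 + (1 + 0)/(3 + 4) = -2 + 1/7 = -2 + 1*(⅐) = -2 + ⅐ = -13/7 ≈ -1.8571)
Z(t) = -13/7
f(L, G) = 34 (f(L, G) = -17*(-2) = 34)
1/(31490 + f(Z(17), n - y(3, 2))) = 1/(31490 + 34) = 1/31524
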